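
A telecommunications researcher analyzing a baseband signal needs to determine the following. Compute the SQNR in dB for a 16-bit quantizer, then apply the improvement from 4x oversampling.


Step 1 — baseline SQNR at Nyquist:
SQNR_base = 6.02*N + 1.76
          = 6.02*16 + 1.76
          = 98.08 dB

Step 2 — oversampling processing gain:
G = 10*log10(OSR) = 10*log10(4) = 6.02 dB

Step 3 — total:
SQNR_total = 98.08 + 6.02 = 104.1 dB

Base SQNR = 98.08 dB; oversampled SQNR = 104.1 dB


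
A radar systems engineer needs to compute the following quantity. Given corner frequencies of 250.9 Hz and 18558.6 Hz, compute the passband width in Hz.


Bandwidth is the difference of -3dB frequencies:
BW = f_high - f_low
   = 18558.6 - 250.9
   = 18307.7 Hz

18307.7 Hz


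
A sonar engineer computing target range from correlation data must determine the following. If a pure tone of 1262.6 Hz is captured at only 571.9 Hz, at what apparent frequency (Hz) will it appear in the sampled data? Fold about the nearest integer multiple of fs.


Compute the nearest integer multiple of fs to the signal:
n = round(1262.6 / 571.9) = 2
f_alias = |1262.6 - 2 * 571.9|
        = |1262.6 - 1143.8|
        = 118.8 Hz

118.8


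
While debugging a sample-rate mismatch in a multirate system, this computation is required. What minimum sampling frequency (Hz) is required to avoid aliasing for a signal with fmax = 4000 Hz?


The Nyquist rate is twice the maximum frequency component.
fs_min = 2 * fmax
      = 2 * 4000
      = 8000 Hz

8000


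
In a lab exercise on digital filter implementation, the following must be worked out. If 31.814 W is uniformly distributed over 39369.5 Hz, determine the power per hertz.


Power spectral density:
PSD = P / BW
    = 31.814 / 39369.5
    = 0.00080809 W/Hz

0.00080809 W/Hz


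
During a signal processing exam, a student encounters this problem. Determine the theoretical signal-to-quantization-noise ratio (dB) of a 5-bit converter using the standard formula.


Theoretical SNR for a full-scale sinusoid:
SNR = 6.02 * N + 1.76
    = 6.02 * 5 + 1.76
    = 30.1 + 1.76
    = 31.86 dB

31.86 dB


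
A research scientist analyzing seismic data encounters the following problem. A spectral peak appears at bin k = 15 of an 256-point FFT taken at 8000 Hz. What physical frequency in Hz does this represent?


Frequency of DFT bin k:
f_k = k * fs / N
    = 15 * 8000 / 256
    = 120000 / 256
    = 468.75 Hz

468.75 Hz


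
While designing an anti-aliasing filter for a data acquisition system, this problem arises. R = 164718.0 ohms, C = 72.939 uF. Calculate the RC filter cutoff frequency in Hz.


Cutoff frequency of a first-order RC filter:
fc = 1 / (2 * pi * R * C)
C = 72.939 uF = 7.2939e-05 F
fc = 1 / (2 * pi * 164718.0 * 7.2939e-05)
   = 1 / 75.488489195481
   = 0.013247 Hz

0.013247 Hz


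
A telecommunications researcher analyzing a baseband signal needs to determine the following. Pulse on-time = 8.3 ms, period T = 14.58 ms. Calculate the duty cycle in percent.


Duty cycle as a percentage:
DC = (t_on / T) * 100
   = (8.3 / 14.58) * 100
   = 0.569273 * 100
   = 56.93 %

56.93 %


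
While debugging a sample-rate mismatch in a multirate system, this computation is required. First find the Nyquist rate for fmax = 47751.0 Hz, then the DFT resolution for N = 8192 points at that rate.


Step 1 — Nyquist sampling rate:
fs = 2 * fmax = 2 * 47751.0 = 95502.0 Hz

Step 2 — DFT bin spacing:
df = fs / N = 95502.0 / 8192 = 11.658 Hz

11.658 Hz


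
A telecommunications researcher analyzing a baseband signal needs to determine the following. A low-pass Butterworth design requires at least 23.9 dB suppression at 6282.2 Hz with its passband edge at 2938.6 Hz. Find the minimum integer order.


Butterworth filter order formula:
n = log10(10^(A/10) - 1) / (2 * log10(f_stop/f_pass))
10^(23.9/10) - 1 = 244.4709
f_stop/f_pass = 6282.2 / 2938.6 = 2.1378
n = 3.6188 -> ceil = 4

4


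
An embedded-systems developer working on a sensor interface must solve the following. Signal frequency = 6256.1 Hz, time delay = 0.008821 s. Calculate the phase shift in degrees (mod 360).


Phase shift from frequency and time delay:
phi = 360 * f * t_delay
    = 360 * 6256.1 * 0.008821
    = 19866.62 degrees
    mod 360 = 66.62 degrees

66.62 degrees


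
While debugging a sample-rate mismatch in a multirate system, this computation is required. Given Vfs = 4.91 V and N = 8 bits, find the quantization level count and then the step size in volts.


Step 1 — number of quantization levels:
L = 2^N = 2^8 = 256

Step 2 — LSB step size:
delta = Vfs / L
      = 4.91 / 256
      = 0.01917969 V

Levels = 256; step size = 0.01917969 V


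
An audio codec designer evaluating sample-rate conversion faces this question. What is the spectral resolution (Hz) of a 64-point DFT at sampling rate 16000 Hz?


DFT frequency resolution:
df = fs / N
   = 16000 / 64
   = 250.0 Hz

250.0 Hz


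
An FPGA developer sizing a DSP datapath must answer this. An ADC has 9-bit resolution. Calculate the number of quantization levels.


Number of quantization levels = 2^N
= 2^9
= 512

512


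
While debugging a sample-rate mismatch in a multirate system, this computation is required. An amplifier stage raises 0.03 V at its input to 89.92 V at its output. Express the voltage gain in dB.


Voltage gain in dB:
G = 20 * log10(Vout / Vin)
  = 20 * log10(89.92 / 0.03)
  = 20 * log10(2997.333333)
  = 20 * 3.476735
  = 69.53 dB

69.53 dB


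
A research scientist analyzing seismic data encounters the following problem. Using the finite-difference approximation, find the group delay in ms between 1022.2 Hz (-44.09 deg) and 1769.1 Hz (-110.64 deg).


Group delay from phase difference:
tau = -d(phi)/d(omega)
d(phi) = -66.55 deg = -1.161517 rad
d(omega) = 2*pi*(1769.1 - 1022.2) = 4692.9111 rad/s
tau = -(-1.161517) / 4692.9111
    = 0.2475 ms

0.2475 ms


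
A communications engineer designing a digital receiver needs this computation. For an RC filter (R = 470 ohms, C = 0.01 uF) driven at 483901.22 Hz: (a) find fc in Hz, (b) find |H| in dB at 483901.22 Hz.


Step 1 — cutoff frequency:
fc = 1 / (2*pi*R*C)
C = 0.01 uF = 1e-08 F
fc = 1 / (2*pi*470*1e-08)
   = 33862.754 Hz

Step 2 — magnitude at f = 483901.22 Hz:
|H(f)| = 1 / sqrt(1 + (f/fc)^2)
f/fc = 483901.22 / 33862.754 = 14.290073
|H| = 1 / sqrt(1 + 204.206186) = 0.0698079
|H|_dB = 20*log10(0.0698079) = -23.12 dB

fc = 33862.754 Hz; |H(483901.22 Hz)| = -23.12 dB


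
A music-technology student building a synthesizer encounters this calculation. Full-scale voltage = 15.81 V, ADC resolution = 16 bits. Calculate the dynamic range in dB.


Dynamic range from full-scale to LSB:
V_min = V_max / 2^bits = 15.81 / 2^16
DR = 20 * log10(V_max / V_min)
   = 20 * log10(2^16)
   = 20 * 16 * log10(2)
   = 96.33 dB

96.33 dB


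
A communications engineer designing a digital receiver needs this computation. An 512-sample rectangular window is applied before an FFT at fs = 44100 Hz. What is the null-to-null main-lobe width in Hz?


Main lobe width for a rectangular window:
Width = 2 * fs / N
      = 2 * 44100 / 512
      = 88200 / 512
      = 172.266 Hz

172.266 Hz


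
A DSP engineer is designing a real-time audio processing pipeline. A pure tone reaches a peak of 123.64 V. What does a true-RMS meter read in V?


RMS voltage for a sinusoidal waveform:
V_rms = V_peak / sqrt(2)
      = 123.64 / 1.414214
      = 87.427 V

87.427 V


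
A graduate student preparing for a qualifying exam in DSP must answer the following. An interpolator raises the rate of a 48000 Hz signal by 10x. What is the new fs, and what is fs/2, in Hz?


Step 1 — output sample rate after interpolation by L:
fs_out = L * fs_in = 10 * 48000 = 480000 Hz

Step 2 — Nyquist frequency of the output stream:
f_Nyq = fs_out / 2 = 480000 / 2 = 240000.0 Hz

fs_out = 480000 Hz; f_Nyquist = 240000.0 Hz


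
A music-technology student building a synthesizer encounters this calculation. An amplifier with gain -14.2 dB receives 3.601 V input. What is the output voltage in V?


Output voltage from dB gain:
V_out = V_in * 10^(gain_dB / 20)
      = 3.601 * 10^(-14.2 / 20)
      = 3.601 * 0.194984
      = 0.7021 V

0.7021 V


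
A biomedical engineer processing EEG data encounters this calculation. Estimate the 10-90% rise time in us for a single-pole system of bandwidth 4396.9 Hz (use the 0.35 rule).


Rise time from bandwidth relationship:
tr = 0.35 / BW
   = 0.35 / 4396.9
   = 7.960153745e-05 s
   = 79.6015 us

79.6015 us


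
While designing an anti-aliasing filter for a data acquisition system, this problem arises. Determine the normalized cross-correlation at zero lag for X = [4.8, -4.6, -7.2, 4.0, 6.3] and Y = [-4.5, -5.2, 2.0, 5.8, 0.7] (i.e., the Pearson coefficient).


Pearson correlation coefficient (population):
r = cov(X,Y) / (std(X) * std(Y))
Mean X = 0.66, Mean Y = -0.24
Cov(X,Y) = 3.2644
Std(X) = 5.46904, Std(Y) = 4.126306
r = 0.1447

0.1447


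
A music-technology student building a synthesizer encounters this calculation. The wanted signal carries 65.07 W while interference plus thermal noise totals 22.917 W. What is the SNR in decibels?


SNR in decibels:
SNR = 10 * log10(Ps / Pn)
    = 10 * log10(65.07 / 22.917)
    = 10 * log10(2.8394)
    = 10 * 0.4532
    = 4.53 dB

4.53 dB


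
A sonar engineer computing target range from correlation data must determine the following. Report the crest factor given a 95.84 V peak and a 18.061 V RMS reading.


Crest factor is the ratio of peak to RMS:
CF = V_peak / V_rms
   = 95.84 / 18.061
   = 5.3065

5.3065


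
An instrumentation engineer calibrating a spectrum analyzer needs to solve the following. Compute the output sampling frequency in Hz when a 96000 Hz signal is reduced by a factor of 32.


Decimation reduces the sample rate:
fs_out = fs_in / M
       = 96000 / 32
       = 3000.0 Hz

3000.0 Hz


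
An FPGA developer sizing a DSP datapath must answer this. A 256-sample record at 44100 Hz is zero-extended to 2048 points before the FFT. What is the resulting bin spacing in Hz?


Frequency resolution after zero-padding:
N_padded = 256 * 8 = 2048
df = fs / N_padded
   = 44100 / 2048
   = 21.5332 Hz

21.5332 Hz


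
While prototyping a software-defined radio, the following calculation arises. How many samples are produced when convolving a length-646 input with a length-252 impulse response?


Linear convolution output length:
L = N + M - 1
  = 646 + 252 - 1
  = 897 samples

897


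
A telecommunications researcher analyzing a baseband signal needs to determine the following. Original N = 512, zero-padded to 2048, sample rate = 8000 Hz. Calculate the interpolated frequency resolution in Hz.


Frequency resolution after zero-padding:
N_padded = 512 * 4 = 2048
df = fs / N_padded
   = 8000 / 2048
   = 3.9062 Hz

3.9062 Hz


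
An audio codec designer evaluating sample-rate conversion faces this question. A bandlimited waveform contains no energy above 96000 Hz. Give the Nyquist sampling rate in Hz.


The Nyquist rate is twice the maximum frequency component.
fs_min = 2 * fmax
      = 2 * 96000
      = 192000 Hz

192000


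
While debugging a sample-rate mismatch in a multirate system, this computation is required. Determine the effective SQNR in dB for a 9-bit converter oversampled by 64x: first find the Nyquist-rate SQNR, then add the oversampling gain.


Step 1 — baseline SQNR at Nyquist:
SQNR_base = 6.02*N + 1.76
          = 6.02*9 + 1.76
          = 55.94 dB

Step 2 — oversampling processing gain:
G = 10*log10(OSR) = 10*log10(64) = 18.06 dB

Step 3 — total:
SQNR_total = 55.94 + 18.06 = 74.0 dB

Base SQNR = 55.94 dB; oversampled SQNR = 74.0 dB


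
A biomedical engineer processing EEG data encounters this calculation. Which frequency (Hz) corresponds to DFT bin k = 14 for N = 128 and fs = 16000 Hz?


Frequency of DFT bin k:
f_k = k * fs / N
    = 14 * 16000 / 128
    = 224000 / 128
    = 1750.0 Hz

1750.0 Hz


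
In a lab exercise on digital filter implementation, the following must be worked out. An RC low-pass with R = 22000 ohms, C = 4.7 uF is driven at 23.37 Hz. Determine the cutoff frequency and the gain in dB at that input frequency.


Step 1 — cutoff frequency:
fc = 1 / (2*pi*R*C)
C = 4.7 uF = 4.7e-06 F
fc = 1 / (2*pi*22000*4.7e-06)
   = 1.53922 Hz

Step 2 — magnitude at f = 23.37 Hz:
|H(f)| = 1 / sqrt(1 + (f/fc)^2)
f/fc = 23.37 / 1.53922 = 15.183015
|H| = 1 / sqrt(1 + 230.523944) = 0.0657207
|H|_dB = 20*log10(0.0657207) = -23.65 dB

fc = 1.53922 Hz; |H(23.37 Hz)| = -23.65 dB


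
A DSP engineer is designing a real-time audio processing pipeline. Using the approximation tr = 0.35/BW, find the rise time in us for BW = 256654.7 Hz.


Rise time from bandwidth relationship:
tr = 0.35 / BW
   = 0.35 / 256654.7
   = 1.363699944e-06 s
   = 1.3637 us

1.3637 us


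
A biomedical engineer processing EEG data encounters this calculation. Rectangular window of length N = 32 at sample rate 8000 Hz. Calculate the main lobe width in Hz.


Main lobe width for a rectangular window:
Width = 2 * fs / N
      = 2 * 8000 / 32
      = 16000 / 32
      = 500.0 Hz

500.0 Hz


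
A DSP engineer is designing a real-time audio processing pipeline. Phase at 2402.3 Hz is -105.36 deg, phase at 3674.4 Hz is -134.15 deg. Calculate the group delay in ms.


Group delay from phase difference:
tau = -d(phi)/d(omega)
d(phi) = -28.79 deg = -0.50248 rad
d(omega) = 2*pi*(3674.4 - 2402.3) = 7992.84 rad/s
tau = -(-0.50248) / 7992.84
    = 0.0629 ms

0.0629 ms


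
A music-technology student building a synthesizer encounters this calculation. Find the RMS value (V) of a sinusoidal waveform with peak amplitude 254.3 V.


RMS voltage for a sinusoidal waveform:
V_rms = V_peak / sqrt(2)
      = 254.3 / 1.414214
      = 179.817 V

179.817 V


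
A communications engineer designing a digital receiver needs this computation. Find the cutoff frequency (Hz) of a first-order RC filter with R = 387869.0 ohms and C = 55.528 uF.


Cutoff frequency of a first-order RC filter:
fc = 1 / (2 * pi * R * C)
C = 55.528 uF = 5.5528e-05 F
fc = 1 / (2 * pi * 387869.0 * 5.5528e-05)
   = 1 / 135.32466798448
   = 0.00739 Hz

0.00739 Hz


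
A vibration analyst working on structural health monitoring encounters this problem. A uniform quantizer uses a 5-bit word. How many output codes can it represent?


Number of quantization levels = 2^N
= 2^5
= 32

32


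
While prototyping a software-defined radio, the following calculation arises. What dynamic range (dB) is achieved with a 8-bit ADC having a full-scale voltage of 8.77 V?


Dynamic range from full-scale to LSB:
V_min = V_max / 2^bits = 8.77 / 2^8
DR = 20 * log10(V_max / V_min)
   = 20 * log10(2^8)
   = 20 * 8 * log10(2)
   = 48.16 dB

48.16 dB


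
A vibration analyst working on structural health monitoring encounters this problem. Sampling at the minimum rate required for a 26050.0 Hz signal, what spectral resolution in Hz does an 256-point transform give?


Step 1 — Nyquist sampling rate:
fs = 2 * fmax = 2 * 26050.0 = 52100.0 Hz

Step 2 — DFT bin spacing:
df = fs / N = 52100.0 / 256 = 203.5156 Hz

203.5156 Hz


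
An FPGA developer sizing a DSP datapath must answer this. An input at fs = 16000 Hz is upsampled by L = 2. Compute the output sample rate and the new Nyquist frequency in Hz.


Step 1 — output sample rate after interpolation by L:
fs_out = L * fs_in = 2 * 16000 = 32000 Hz

Step 2 — Nyquist frequency of the output stream:
f_Nyq = fs_out / 2 = 32000 / 2 = 16000.0 Hz

fs_out = 32000 Hz; f_Nyquist = 16000.0 Hz


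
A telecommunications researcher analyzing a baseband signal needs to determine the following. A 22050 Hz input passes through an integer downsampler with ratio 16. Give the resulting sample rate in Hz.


Decimation reduces the sample rate:
fs_out = fs_in / M
       = 22050 / 16
       = 1378.125 Hz

1378.125 Hz


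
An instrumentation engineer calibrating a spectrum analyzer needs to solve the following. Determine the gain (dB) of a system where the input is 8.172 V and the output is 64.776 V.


Voltage gain in dB:
G = 20 * log10(Vout / Vin)
  = 20 * log10(64.776 / 8.172)
  = 20 * log10(7.926579)
  = 20 * 0.899086
  = 17.98 dB

17.98 dB


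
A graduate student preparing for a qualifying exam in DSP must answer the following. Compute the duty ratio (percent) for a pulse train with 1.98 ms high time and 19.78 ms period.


Duty cycle as a percentage:
DC = (t_on / T) * 100
   = (1.98 / 19.78) * 100
   = 0.100101 * 100
   = 10.01 %

10.01 %


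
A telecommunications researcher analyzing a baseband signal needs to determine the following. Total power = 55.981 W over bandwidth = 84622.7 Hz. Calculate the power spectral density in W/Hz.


Power spectral density:
PSD = P / BW
    = 55.981 / 84622.7
    = 0.00066154 W/Hz

0.00066154 W/Hz


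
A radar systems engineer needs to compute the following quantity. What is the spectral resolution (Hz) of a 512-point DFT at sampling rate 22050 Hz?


DFT frequency resolution:
df = fs / N
   = 22050 / 512
   = 43.0664 Hz

43.0664 Hz


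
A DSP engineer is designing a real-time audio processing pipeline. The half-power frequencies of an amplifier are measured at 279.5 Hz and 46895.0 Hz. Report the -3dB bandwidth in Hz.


Bandwidth is the difference of -3dB frequencies:
BW = f_high - f_low
   = 46895.0 - 279.5
   = 46615.5 Hz

46615.5 Hz


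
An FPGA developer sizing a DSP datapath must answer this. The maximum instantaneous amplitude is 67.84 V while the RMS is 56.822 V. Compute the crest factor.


Crest factor is the ratio of peak to RMS:
CF = V_peak / V_rms
   = 67.84 / 56.822
   = 1.1939

1.1939


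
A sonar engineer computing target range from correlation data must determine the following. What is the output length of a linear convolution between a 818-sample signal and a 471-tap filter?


Linear convolution output length:
L = N + M - 1
  = 818 + 471 - 1
  = 1288 samples

1288


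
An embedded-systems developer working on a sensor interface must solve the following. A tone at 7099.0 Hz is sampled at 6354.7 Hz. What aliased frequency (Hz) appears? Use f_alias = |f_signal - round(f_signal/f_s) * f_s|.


Compute the nearest integer multiple of fs to the signal:
n = round(7099.0 / 6354.7) = 1
f_alias = |7099.0 - 1 * 6354.7|
        = |7099.0 - 6354.7|
        = 744.3 Hz

744.3


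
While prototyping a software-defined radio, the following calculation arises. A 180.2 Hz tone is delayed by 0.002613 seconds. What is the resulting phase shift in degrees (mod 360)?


Phase shift from frequency and time delay:
phi = 360 * f * t_delay
    = 360 * 180.2 * 0.002613
    = 169.51 degrees
    mod 360 = 169.51 degrees

169.51 degrees


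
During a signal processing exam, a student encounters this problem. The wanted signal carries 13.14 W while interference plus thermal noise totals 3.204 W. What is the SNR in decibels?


SNR in decibels:
SNR = 10 * log10(Ps / Pn)
    = 10 * log10(13.14 / 3.204)
    = 10 * log10(4.1011)
    = 10 * 0.6129
    = 6.13 dB

6.13 dB


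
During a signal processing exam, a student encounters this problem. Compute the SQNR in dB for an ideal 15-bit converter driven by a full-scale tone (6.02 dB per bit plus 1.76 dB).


Theoretical SNR for a full-scale sinusoid:
SNR = 6.02 * N + 1.76
    = 6.02 * 15 + 1.76
    = 90.3 + 1.76
    = 92.06 dB

92.06 dB


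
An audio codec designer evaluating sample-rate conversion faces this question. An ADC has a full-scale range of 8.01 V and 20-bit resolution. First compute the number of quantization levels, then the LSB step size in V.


Step 1 — number of quantization levels:
L = 2^N = 2^20 = 1048576

Step 2 — LSB step size:
delta = Vfs / L
      = 8.01 / 1048576
      = 7.64e-06 V

Levels = 1048576; step size = 7.64e-06 V


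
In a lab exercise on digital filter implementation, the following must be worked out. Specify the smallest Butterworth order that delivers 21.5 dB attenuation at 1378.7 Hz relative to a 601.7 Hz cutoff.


Butterworth filter order formula:
n = log10(10^(A/10) - 1) / (2 * log10(f_stop/f_pass))
10^(21.5/10) - 1 = 140.2538
f_stop/f_pass = 1378.7 / 601.7 = 2.2913
n = 2.9811 -> ceil = 3

3


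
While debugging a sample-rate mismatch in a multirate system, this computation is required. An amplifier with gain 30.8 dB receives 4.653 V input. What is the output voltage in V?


Output voltage from dB gain:
V_out = V_in * 10^(gain_dB / 20)
      = 4.653 * 10^(30.8 / 20)
      = 4.653 * 34.673685
      = 161.3367 V

161.3367 V


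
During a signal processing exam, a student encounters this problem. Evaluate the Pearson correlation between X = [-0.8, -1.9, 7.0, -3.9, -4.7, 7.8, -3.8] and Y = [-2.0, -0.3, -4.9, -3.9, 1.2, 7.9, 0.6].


Pearson correlation coefficient (population):
r = cov(X,Y) / (std(X) * std(Y))
Mean X = -0.0429, Mean Y = -0.2
Cov(X,Y) = 5.245714
Std(X) = 4.867049, Std(Y) = 3.914077
r = 0.2754

0.2754


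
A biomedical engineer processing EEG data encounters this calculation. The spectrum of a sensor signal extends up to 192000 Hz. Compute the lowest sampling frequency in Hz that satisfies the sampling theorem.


The Nyquist rate is twice the maximum frequency component.
fs_min = 2 * fmax
      = 2 * 192000
      = 384000 Hz

384000


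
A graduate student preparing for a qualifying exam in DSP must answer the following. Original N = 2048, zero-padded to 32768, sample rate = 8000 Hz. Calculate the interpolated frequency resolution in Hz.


Frequency resolution after zero-padding:
N_padded = 2048 * 16 = 32768
df = fs / N_padded
   = 8000 / 32768
   = 0.2441 Hz

0.2441 Hz


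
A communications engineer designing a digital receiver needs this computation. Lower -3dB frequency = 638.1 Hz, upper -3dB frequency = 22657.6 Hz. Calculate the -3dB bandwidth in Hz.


Bandwidth is the difference of -3dB frequencies:
BW = f_high - f_low
   = 22657.6 - 638.1
   = 22019.5 Hz

22019.5 Hz


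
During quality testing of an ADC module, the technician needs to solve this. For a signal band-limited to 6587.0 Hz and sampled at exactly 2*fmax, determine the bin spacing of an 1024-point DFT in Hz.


Step 1 — Nyquist sampling rate:
fs = 2 * fmax = 2 * 6587.0 = 13174.0 Hz

Step 2 — DFT bin spacing:
df = fs / N = 13174.0 / 1024 = 12.8652 Hz

12.8652 Hz


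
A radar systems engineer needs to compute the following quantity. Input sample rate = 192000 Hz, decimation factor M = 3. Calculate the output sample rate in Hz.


Decimation reduces the sample rate:
fs_out = fs_in / M
       = 192000 / 3
       = 64000.0 Hz

64000.0 Hz


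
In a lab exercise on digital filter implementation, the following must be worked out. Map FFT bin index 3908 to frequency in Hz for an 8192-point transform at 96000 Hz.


Frequency of DFT bin k:
f_k = k * fs / N
    = 3908 * 96000 / 8192
    = 375168000 / 8192
    = 45796.875 Hz

45796.875 Hz


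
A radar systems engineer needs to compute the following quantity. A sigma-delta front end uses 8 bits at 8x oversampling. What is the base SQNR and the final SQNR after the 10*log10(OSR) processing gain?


Step 1 — baseline SQNR at Nyquist:
SQNR_base = 6.02*N + 1.76
          = 6.02*8 + 1.76
          = 49.92 dB

Step 2 — oversampling processing gain:
G = 10*log10(OSR) = 10*log10(8) = 9.03 dB

Step 3 — total:
SQNR_total = 49.92 + 9.03 = 58.95 dB

Base SQNR = 49.92 dB; oversampled SQNR = 58.95 dB


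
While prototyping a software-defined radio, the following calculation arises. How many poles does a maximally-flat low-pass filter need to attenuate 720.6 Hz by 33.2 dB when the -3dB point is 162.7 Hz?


Butterworth filter order formula:
n = log10(10^(A/10) - 1) / (2 * log10(f_stop/f_pass))
10^(33.2/10) - 1 = 2088.2961
f_stop/f_pass = 720.6 / 162.7 = 4.429
n = 2.5683 -> ceil = 3

3


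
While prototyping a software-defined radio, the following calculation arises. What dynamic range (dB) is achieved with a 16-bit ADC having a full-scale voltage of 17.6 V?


Dynamic range from full-scale to LSB:
V_min = V_max / 2^bits = 17.6 / 2^16
DR = 20 * log10(V_max / V_min)
   = 20 * log10(2^16)
   = 20 * 16 * log10(2)
   = 96.33 dB

96.33 dB


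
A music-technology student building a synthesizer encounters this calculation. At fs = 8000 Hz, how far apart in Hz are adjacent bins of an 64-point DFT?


DFT frequency resolution:
df = fs / N
   = 8000 / 64
   = 125.0 Hz

125.0 Hz


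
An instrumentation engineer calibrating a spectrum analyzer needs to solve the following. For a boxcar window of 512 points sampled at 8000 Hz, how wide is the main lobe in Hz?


Main lobe width for a rectangular window:
Width = 2 * fs / N
      = 2 * 8000 / 512
      = 16000 / 512
      = 31.25 Hz

31.25 Hz


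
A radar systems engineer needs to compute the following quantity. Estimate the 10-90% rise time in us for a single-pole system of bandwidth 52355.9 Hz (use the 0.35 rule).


Rise time from bandwidth relationship:
tr = 0.35 / BW
   = 0.35 / 52355.9
   = 6.685015442e-06 s
   = 6.685 us

6.685 us


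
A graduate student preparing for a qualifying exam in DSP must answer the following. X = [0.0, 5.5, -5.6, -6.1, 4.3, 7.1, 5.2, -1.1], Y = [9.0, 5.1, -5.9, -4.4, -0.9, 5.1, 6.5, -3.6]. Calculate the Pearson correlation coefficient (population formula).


Pearson correlation coefficient (population):
r = cov(X,Y) / (std(X) * std(Y))
Mean X = 1.1625, Mean Y = 1.3625
Cov(X,Y) = 18.169844
Std(X) = 4.810909, Std(Y) = 5.342737
r = 0.7069

0.7069


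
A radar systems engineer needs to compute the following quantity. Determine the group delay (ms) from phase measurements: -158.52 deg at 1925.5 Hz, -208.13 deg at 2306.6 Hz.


Group delay from phase difference:
tau = -d(phi)/d(omega)
d(phi) = -49.61 deg = -0.865858 rad
d(omega) = 2*pi*(2306.6 - 1925.5) = 2394.5219 rad/s
tau = -(-0.865858) / 2394.5219
    = 0.3616 ms

0.3616 ms


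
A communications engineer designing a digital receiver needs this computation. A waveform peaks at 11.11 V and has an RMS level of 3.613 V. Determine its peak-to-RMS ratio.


Crest factor is the ratio of peak to RMS:
CF = V_peak / V_rms
   = 11.11 / 3.613
   = 3.075

3.075


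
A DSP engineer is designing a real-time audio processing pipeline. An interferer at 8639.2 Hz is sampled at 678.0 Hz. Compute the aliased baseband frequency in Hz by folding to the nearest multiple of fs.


Compute the nearest integer multiple of fs to the signal:
n = round(8639.2 / 678.0) = 13
f_alias = |8639.2 - 13 * 678.0|
        = |8639.2 - 8814.0|
        = 174.8 Hz

174.8


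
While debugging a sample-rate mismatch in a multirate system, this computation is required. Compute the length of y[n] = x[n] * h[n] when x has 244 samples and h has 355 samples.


Linear convolution output length:
L = N + M - 1
  = 244 + 355 - 1
  = 598 samples

598


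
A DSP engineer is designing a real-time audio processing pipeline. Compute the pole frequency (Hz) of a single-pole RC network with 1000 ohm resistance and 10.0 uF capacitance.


Cutoff frequency of a first-order RC filter:
fc = 1 / (2 * pi * R * C)
C = 10.0 uF = 1e-05 F
fc = 1 / (2 * pi * 1000 * 1e-05)
   = 1 / 0.062831853071796
   = 15.915494 Hz

15.915494 Hz


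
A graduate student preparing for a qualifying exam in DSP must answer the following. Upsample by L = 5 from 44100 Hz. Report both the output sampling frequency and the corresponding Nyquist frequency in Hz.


Step 1 — output sample rate after interpolation by L:
fs_out = L * fs_in = 5 * 44100 = 220500 Hz

Step 2 — Nyquist frequency of the output stream:
f_Nyq = fs_out / 2 = 220500 / 2 = 110250.0 Hz

fs_out = 220500 Hz; f_Nyquist = 110250.0 Hz


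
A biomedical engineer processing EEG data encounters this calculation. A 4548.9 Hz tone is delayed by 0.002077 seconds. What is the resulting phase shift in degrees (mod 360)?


Phase shift from frequency and time delay:
phi = 360 * f * t_delay
    = 360 * 4548.9 * 0.002077
    = 3401.3 degrees
    mod 360 = 161.3 degrees

161.3 degrees


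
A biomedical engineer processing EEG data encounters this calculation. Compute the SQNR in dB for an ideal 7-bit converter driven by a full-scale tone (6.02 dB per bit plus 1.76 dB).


Theoretical SNR for a full-scale sinusoid:
SNR = 6.02 * N + 1.76
    = 6.02 * 7 + 1.76
    = 42.14 + 1.76
    = 43.9 dB

43.9 dB


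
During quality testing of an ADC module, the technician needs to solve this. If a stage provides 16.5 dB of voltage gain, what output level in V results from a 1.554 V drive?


Output voltage from dB gain:
V_out = V_in * 10^(gain_dB / 20)
      = 1.554 * 10^(16.5 / 20)
      = 1.554 * 6.683439
      = 10.3861 V

10.3861 V


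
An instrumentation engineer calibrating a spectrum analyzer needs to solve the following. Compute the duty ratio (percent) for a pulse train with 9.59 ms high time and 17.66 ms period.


Duty cycle as a percentage:
DC = (t_on / T) * 100
   = (9.59 / 17.66) * 100
   = 0.543035 * 100
   = 54.3 %

54.3 %


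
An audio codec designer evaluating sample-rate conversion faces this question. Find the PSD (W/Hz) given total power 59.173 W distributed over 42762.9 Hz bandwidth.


Power spectral density:
PSD = P / BW
    = 59.173 / 42762.9
    = 0.00138375 W/Hz

0.00138375 W/Hz


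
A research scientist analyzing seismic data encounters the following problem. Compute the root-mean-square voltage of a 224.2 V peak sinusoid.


RMS voltage for a sinusoidal waveform:
V_rms = V_peak / sqrt(2)
      = 224.2 / 1.414214
      = 158.533 V

158.533 V


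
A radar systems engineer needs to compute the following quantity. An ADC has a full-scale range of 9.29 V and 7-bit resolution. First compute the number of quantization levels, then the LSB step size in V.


Step 1 — number of quantization levels:
L = 2^N = 2^7 = 128

Step 2 — LSB step size:
delta = Vfs / L
      = 9.29 / 128
      = 0.07257812 V

Levels = 128; step size = 0.07257812 V


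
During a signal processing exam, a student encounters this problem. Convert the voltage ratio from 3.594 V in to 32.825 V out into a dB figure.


Voltage gain in dB:
G = 20 * log10(Vout / Vin)
  = 20 * log10(32.825 / 3.594)
  = 20 * log10(9.133278)
  = 20 * 0.960627
  = 19.21 dB

19.21 dB


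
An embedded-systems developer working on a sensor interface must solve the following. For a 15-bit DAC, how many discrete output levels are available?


Number of quantization levels = 2^N
= 2^15
= 32768

32768


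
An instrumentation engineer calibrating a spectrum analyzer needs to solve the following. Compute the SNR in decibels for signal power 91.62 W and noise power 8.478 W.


SNR in decibels:
SNR = 10 * log10(Ps / Pn)
    = 10 * log10(91.62 / 8.478)
    = 10 * log10(10.8068)
    = 10 * 1.0337
    = 10.34 dB

10.34 dB


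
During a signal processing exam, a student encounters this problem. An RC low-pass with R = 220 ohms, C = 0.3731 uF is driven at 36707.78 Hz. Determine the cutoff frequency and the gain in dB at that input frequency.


Step 1 — cutoff frequency:
fc = 1 / (2*pi*R*C)
C = 0.3731 uF = 3.731e-07 F
fc = 1 / (2*pi*220*3.731e-07)
   = 1938.975 Hz

Step 2 — magnitude at f = 36707.78 Hz:
|H(f)| = 1 / sqrt(1 + (f/fc)^2)
f/fc = 36707.78 / 1938.975 = 18.931539
|H| = 1 / sqrt(1 + 358.403169) = 0.0527484
|H|_dB = 20*log10(0.0527484) = -25.56 dB

fc = 1938.975 Hz; |H(36707.78 Hz)| = -25.56 dB


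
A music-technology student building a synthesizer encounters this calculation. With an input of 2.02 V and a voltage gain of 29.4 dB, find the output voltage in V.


Output voltage from dB gain:
V_out = V_in * 10^(gain_dB / 20)
      = 2.02 * 10^(29.4 / 20)
      = 2.02 * 29.512092
      = 59.6144 V

59.6144 V


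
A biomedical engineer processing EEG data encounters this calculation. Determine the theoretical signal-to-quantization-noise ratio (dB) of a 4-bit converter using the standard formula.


Theoretical SNR for a full-scale sinusoid:
SNR = 6.02 * N + 1.76
    = 6.02 * 4 + 1.76
    = 24.08 + 1.76
    = 25.84 dB

25.84 dB


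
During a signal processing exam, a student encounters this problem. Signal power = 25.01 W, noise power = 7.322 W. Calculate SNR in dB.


SNR in decibels:
SNR = 10 * log10(Ps / Pn)
    = 10 * log10(25.01 / 7.322)
    = 10 * log10(3.4157)
    = 10 * 0.5335
    = 5.33 dB

5.33 dB


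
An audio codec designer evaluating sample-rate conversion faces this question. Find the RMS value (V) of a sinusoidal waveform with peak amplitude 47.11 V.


RMS voltage for a sinusoidal waveform:
V_rms = V_peak / sqrt(2)
      = 47.11 / 1.414214
      = 33.312 V

33.312 V


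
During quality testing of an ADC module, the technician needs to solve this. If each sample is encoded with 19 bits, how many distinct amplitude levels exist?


Number of quantization levels = 2^N
= 2^19
= 524288

524288


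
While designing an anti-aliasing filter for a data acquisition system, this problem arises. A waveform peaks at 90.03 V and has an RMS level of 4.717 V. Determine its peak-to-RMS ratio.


Crest factor is the ratio of peak to RMS:
CF = V_peak / V_rms
   = 90.03 / 4.717
   = 19.0863

19.0863


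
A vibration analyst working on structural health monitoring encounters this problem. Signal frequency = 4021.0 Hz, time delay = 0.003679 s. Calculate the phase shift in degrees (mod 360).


Phase shift from frequency and time delay:
phi = 360 * f * t_delay
    = 360 * 4021.0 * 0.003679
    = 5325.57 degrees
    mod 360 = 285.57 degrees

285.57 degrees


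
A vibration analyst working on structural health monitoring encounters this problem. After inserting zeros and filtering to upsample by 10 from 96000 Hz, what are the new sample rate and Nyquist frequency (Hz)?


Step 1 — output sample rate after interpolation by L:
fs_out = L * fs_in = 10 * 96000 = 960000 Hz

Step 2 — Nyquist frequency of the output stream:
f_Nyq = fs_out / 2 = 960000 / 2 = 480000.0 Hz

fs_out = 960000 Hz; f_Nyquist = 480000.0 Hz


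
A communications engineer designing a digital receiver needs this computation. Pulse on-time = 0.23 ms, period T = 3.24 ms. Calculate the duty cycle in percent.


Duty cycle as a percentage:
DC = (t_on / T) * 100
   = (0.23 / 3.24) * 100
   = 0.070988 * 100
   = 7.1 %

7.1 %


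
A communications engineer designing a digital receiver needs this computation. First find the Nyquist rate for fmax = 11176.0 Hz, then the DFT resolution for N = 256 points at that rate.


Step 1 — Nyquist sampling rate:
fs = 2 * fmax = 2 * 11176.0 = 22352.0 Hz

Step 2 — DFT bin spacing:
df = fs / N = 22352.0 / 256 = 87.3125 Hz

87.3125 Hz


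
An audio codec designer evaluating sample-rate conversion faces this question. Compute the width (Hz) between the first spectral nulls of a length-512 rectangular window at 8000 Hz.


Main lobe width for a rectangular window:
Width = 2 * fs / N
      = 2 * 8000 / 512
      = 16000 / 512
      = 31.25 Hz

31.25 Hz


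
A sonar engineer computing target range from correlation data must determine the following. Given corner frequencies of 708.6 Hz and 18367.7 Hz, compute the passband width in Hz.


Bandwidth is the difference of -3dB frequencies:
BW = f_high - f_low
   = 18367.7 - 708.6
   = 17659.1 Hz

17659.1 Hz


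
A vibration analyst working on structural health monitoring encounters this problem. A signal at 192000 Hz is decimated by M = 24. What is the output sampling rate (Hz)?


Decimation reduces the sample rate:
fs_out = fs_in / M
       = 192000 / 24
       = 8000.0 Hz

8000.0 Hz


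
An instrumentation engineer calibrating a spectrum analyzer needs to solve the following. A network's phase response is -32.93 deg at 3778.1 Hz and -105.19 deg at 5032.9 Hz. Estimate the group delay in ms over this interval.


Group delay from phase difference:
tau = -d(phi)/d(omega)
d(phi) = -72.26 deg = -1.261175 rad
d(omega) = 2*pi*(5032.9 - 3778.1) = 7884.1409 rad/s
tau = -(-1.261175) / 7884.1409
    = 0.16 ms

0.16 ms


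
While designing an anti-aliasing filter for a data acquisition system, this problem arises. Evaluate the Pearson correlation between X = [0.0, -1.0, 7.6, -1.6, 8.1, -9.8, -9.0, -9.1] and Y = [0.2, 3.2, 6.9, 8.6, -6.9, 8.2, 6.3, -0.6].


Pearson correlation coefficient (population):
r = cov(X,Y) / (std(X) * std(Y))
Mean X = -1.85, Mean Y = 3.2375
Cov(X,Y) = -13.011875
Std(X) = 6.702611, Std(Y) = 5.036104
r = -0.3855

-0.3855


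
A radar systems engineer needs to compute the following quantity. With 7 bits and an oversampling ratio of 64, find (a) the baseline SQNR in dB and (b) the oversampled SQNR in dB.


Step 1 — baseline SQNR at Nyquist:
SQNR_base = 6.02*N + 1.76
          = 6.02*7 + 1.76
          = 43.9 dB

Step 2 — oversampling processing gain:
G = 10*log10(OSR) = 10*log10(64) = 18.06 dB

Step 3 — total:
SQNR_total = 43.9 + 18.06 = 61.96 dB

Base SQNR = 43.9 dB; oversampled SQNR = 61.96 dB


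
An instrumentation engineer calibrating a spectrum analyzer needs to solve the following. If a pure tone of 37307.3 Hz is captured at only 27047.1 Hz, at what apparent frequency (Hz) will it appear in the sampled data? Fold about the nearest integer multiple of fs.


Compute the nearest integer multiple of fs to the signal:
n = round(37307.3 / 27047.1) = 1
f_alias = |37307.3 - 1 * 27047.1|
        = |37307.3 - 27047.1|
        = 10260.2 Hz

10260.2


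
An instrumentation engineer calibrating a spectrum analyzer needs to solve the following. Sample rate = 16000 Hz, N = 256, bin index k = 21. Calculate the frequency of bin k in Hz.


Frequency of DFT bin k:
f_k = k * fs / N
    = 21 * 16000 / 256
    = 336000 / 256
    = 1312.5 Hz

1312.5 Hz


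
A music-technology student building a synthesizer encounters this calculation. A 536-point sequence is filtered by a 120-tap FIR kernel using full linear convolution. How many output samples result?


Linear convolution output length:
L = N + M - 1
  = 536 + 120 - 1
  = 655 samples

655


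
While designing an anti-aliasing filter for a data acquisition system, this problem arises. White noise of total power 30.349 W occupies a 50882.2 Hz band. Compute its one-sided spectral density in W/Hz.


Power spectral density:
PSD = P / BW
    = 30.349 / 50882.2
    = 0.00059646 W/Hz

0.00059646 W/Hz


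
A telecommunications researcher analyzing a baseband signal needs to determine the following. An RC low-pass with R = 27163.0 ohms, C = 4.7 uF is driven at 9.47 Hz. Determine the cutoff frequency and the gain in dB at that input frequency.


Step 1 — cutoff frequency:
fc = 1 / (2*pi*R*C)
C = 4.7 uF = 4.7e-06 F
fc = 1 / (2*pi*27163.0*4.7e-06)
   = 1.24665 Hz

Step 2 — magnitude at f = 9.47 Hz:
|H(f)| = 1 / sqrt(1 + (f/fc)^2)
f/fc = 9.47 / 1.24665 = 7.596358
|H| = 1 / sqrt(1 + 57.704655) = 0.130516
|H|_dB = 20*log10(0.130516) = -17.69 dB

fc = 1.24665 Hz; |H(9.47 Hz)| = -17.69 dB


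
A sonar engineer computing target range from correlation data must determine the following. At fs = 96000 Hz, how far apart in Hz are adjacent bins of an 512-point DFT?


DFT frequency resolution:
df = fs / N
   = 96000 / 512
   = 187.5 Hz

187.5 Hz


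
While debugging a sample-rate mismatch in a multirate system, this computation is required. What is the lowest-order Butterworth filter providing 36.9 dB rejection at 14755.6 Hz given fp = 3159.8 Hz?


Butterworth filter order formula:
n = log10(10^(A/10) - 1) / (2 * log10(f_stop/f_pass))
10^(36.9/10) - 1 = 4896.7882
f_stop/f_pass = 14755.6 / 3159.8 = 4.6698
n = 2.7566 -> ceil = 3

3


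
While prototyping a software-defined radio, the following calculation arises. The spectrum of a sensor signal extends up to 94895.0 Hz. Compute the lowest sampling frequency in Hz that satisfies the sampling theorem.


The Nyquist rate is twice the maximum frequency component.
fs_min = 2 * fmax
      = 2 * 94895.0
      = 189790.0 Hz

189790.0
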